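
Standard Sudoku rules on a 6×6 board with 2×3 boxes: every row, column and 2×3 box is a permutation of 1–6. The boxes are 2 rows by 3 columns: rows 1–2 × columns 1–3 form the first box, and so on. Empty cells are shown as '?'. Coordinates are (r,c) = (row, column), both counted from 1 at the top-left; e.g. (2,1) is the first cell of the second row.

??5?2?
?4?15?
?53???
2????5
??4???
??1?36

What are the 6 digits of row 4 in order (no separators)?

216345

(2,6) = 3 (sole candidate).
(4,3) = 6: row 4 has {2,5}; col 3 has {1,3,4,5}; box has {2,3,5} → only 6 remains.
(5,5) = 1 (sole candidate).
(5,6) = 2 (sole candidate).
(6,1) = 5 (sole candidate).
(6,2) = 2 (sole candidate).
(6,4) = 4 (sole candidate).
(1,4) = 6 (sole candidate).
(1,6) = 4 (sole candidate).
(2,1) = 6 (sole candidate).
(2,3) = 2 (sole candidate).
(3,4) = 2 (sole candidate).
(3,6) = 1 (sole candidate).
(4,2) = 1: row 4 has {2,5,6}; col 2 has {2,4,5}; box has {2,3,5,6} → only 1 remains.
(4,4) = 3: row 4 has {1,2,5,6}; col 4 has {1,2,4,6}; box has {1,2,5} → only 3 remains.
(4,5) = 4: row 4 has {1,2,3,5,6}; col 5 has {1,2,3,5}; box has {1,2,3,5} → only 4 remains.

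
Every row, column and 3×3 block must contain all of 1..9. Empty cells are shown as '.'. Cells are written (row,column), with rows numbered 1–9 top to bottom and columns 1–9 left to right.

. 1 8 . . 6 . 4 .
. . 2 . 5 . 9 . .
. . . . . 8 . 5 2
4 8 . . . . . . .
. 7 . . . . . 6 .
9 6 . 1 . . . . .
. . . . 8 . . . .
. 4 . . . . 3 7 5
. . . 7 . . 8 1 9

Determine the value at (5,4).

(1,7) = 7 (sole candidate).
(1,9) = 3 (sole candidate).
(2,2) = 3 (sole candidate).
(2,4) = 4 (sole candidate).
(2,8) = 8 (sole candidate).
(3,2) = 9 (sole candidate).
(3,4) = 3 (sole candidate).
(7,8) = 2 (sole candidate).
(1,1) = 5 (sole candidate).
(6,8) = 3 (sole candidate).
(7,2) = 5 (sole candidate).
(9,2) = 2 (sole candidate).
(4,8) = 9 (sole candidate).
(6,3) = 5 (sole candidate).
(3,3) = 4 (hidden single in row 3).
(6,9) = 8 (hidden single in row 6).
(5,4) = 8: in row 5, 8 can only go here (every other open cell in that row sees an 8).

8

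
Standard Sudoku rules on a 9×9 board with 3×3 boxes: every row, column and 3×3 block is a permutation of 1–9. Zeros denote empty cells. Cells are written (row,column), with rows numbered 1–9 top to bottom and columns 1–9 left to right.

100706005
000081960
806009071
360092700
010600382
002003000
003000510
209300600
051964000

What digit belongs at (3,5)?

2

(1,3) = 4 (sole candidate).
(4,9) = 4 (sole candidate).
(6,7) = 1 (sole candidate).
(8,8) = 4 (sole candidate).
(9,1) = 7 (sole candidate).
(2,1) = 5 (sole candidate).
(2,3) = 7 (sole candidate).
(2,9) = 3 (sole candidate).
(4,8) = 5 (sole candidate).
(5,3) = 5 (sole candidate).
(5,6) = 7 (sole candidate).
(6,8) = 9 (sole candidate).
(6,9) = 6 (sole candidate).
(7,6) = 8 (sole candidate).
(8,2) = 8 (sole candidate).
(8,6) = 5 (sole candidate).
(8,9) = 7 (sole candidate).
(9,9) = 8 (sole candidate).
(1,8) = 2 (sole candidate).
(2,2) = 2 (sole candidate).
(2,4) = 4 (sole candidate).
(3,2) = 3 (sole candidate).
(3,7) = 4 (sole candidate).
(4,3) = 8 (sole candidate).
(4,4) = 1 (sole candidate).
(5,5) = 4 (sole candidate).
(6,1) = 4 (sole candidate).
(6,2) = 7 (sole candidate).
(6,5) = 5 (sole candidate).
(7,1) = 6 (sole candidate).
(7,2) = 4 (sole candidate).
(7,4) = 2 (sole candidate).
(7,5) = 7 (sole candidate).
(7,9) = 9 (sole candidate).
(8,5) = 1 (sole candidate).
(9,7) = 2 (sole candidate).
(9,8) = 3 (sole candidate).
(1,2) = 9 (sole candidate).
(1,5) = 3 (sole candidate).
(1,7) = 8 (sole candidate).
(3,4) = 5 (sole candidate).
(3,5) = 2: row 3 has {1,3,4,5,6,7,8,9}; col 5 has {1,3,4,5,6,7,8,9}; box has {1,3,4,5,6,7,8,9} → only 2 remains.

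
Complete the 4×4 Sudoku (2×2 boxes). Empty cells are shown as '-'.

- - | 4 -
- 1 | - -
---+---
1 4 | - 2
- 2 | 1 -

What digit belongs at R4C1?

R1C2 = 3: row 1 has {4}; col 2 has {1,2,4}; box has {1} → only 3 remains.
R1C4 = 1: row 1 has {3,4}; col 4 has {2}; box has {4} → only 1 remains.
R2C4 = 3: row 2 has {1}; col 4 has {1,2}; box has {1,4} → only 3 remains.
R3C3 = 3: row 3 has {1,2,4}; col 3 has {1,4}; box has {1,2} → only 3 remains.
R4C1 = 3: row 4 has {1,2}; col 1 has {1}; box has {1,2,4} → only 3 remains.

3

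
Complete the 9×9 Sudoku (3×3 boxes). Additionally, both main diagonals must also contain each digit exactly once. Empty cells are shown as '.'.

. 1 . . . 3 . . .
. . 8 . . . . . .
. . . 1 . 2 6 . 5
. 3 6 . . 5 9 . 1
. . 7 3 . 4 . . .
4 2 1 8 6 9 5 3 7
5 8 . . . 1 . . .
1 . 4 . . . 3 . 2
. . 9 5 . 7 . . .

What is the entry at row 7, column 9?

9

row 2, column 6 = 6: row 2 has {8}; col 6 has {1,2,3,4,5,7,9}; box has {1,2,3} → only 6 remains.
row 3, column 3 = 3: row 3 has {1,2,5,6}; col 3 has {1,4,6,7,8,9}; box has {1,8}; main diagonal has {9} → only 3 remains.
row 4, column 1 = 8: row 4 has {1,3,5,6,9}; col 1 has {1,4,5}; box has {1,2,3,4,6,7} → only 8 remains.
row 5, column 1 = 9: row 5 has {3,4,7}; col 1 has {1,4,5,8}; box has {1,2,3,4,6,7,8} → only 9 remains.
row 5, column 2 = 5: row 5 has {3,4,7,9}; col 2 has {1,2,3,8}; box has {1,2,3,4,6,7,8,9} → only 5 remains.
row 7, column 3 = 2: row 7 has {1,5,8}; col 3 has {1,3,4,6,7,8,9}; box has {1,4,5,8,9}; anti-diagonal has {5,6,8} → only 2 remains.
row 8, column 2 = 7: row 8 has {1,2,3,4}; col 2 has {1,2,3,5,8}; box has {1,2,4,5,8,9}; anti-diagonal has {2,5,6,8} → only 7 remains.
row 8, column 6 = 8: row 8 has {1,2,3,4,7}; col 6 has {1,2,3,4,5,6,7,9}; box has {1,5,7} → only 8 remains.
row 9, column 1 = 3: row 9 has {5,7,9}; col 1 has {1,4,5,8,9}; box has {1,2,4,5,7,8,9}; anti-diagonal has {2,5,6,7,8} → only 3 remains.
row 9, column 2 = 6: row 9 has {3,5,7,9}; col 2 has {1,2,3,5,7,8}; box has {1,2,3,4,5,7,8,9} → only 6 remains.
row 1, column 3 = 5: row 1 has {1,3}; col 3 has {1,2,3,4,6,7,8,9}; box has {1,3,8} → only 5 remains.
row 2, column 2 = 4: row 2 has {6,8}; col 2 has {1,2,3,5,6,7,8}; box has {1,3,5,8}; main diagonal has {3,9} → only 4 remains.
row 3, column 1 = 7: row 3 has {1,2,3,5,6}; col 1 has {1,3,4,5,8,9}; box has {1,3,4,5,8} → only 7 remains.
row 3, column 2 = 9: row 3 has {1,2,3,5,6,7}; col 2 has {1,2,3,4,5,6,7,8}; box has {1,3,4,5,7,8} → only 9 remains.
row 5, column 5 = 1: row 5 has {3,4,5,7,9}; col 5 has {6}; box has {3,4,5,6,8,9}; main diagonal has {3,4,9}; anti-diagonal has {2,3,5,6,7,8} → only 1 remains.
row 7, column 7 = 7: row 7 has {1,2,5,8}; col 7 has {3,5,6,9}; box has {2,3}; main diagonal has {1,3,4,9} → only 7 remains.
row 8, column 5 = 9: row 8 has {1,2,3,4,7,8}; col 5 has {1,6}; box has {1,5,7,8} → only 9 remains.
row 9, column 9 = 8: row 9 has {3,5,6,7,9}; col 9 has {1,2,5,7}; box has {2,3,7}; main diagonal has {1,3,4,7,9} → only 8 remains.
row 2, column 1 = 2: row 2 has {4,6,8}; col 1 has {1,3,4,5,7,8,9}; box has {1,3,4,5,7,8,9} → only 2 remains.
row 2, column 7 = 1: row 2 has {2,4,6,8}; col 7 has {3,5,6,7,9}; box has {5,6} → only 1 remains.
row 2, column 8 = 9: row 2 has {1,2,4,6,8}; col 8 has {3}; box has {1,5,6}; anti-diagonal has {1,2,3,5,6,7,8} → only 9 remains.
row 2, column 9 = 3: row 2 has {1,2,4,6,8,9}; col 9 has {1,2,5,7,8}; box has {1,5,6,9} → only 3 remains.
row 4, column 4 = 2: row 4 has {1,3,5,6,8,9}; col 4 has {1,3,5,8}; box has {1,3,4,5,6,8,9}; main diagonal has {1,3,4,7,8,9} → only 2 remains.
row 4, column 5 = 7: row 4 has {1,2,3,5,6,8,9}; col 5 has {1,6,9}; box has {1,2,3,4,5,6,8,9} → only 7 remains.
row 4, column 8 = 4: row 4 has {1,2,3,5,6,7,8,9}; col 8 has {3,9}; box has {1,3,5,7,9} → only 4 remains.
row 5, column 9 = 6: row 5 has {1,3,4,5,7,9}; col 9 has {1,2,3,5,7,8}; box has {1,3,4,5,7,9} → only 6 remains.
row 7, column 8 = 6: row 7 has {1,2,5,7,8}; col 8 has {3,4,9}; box has {2,3,7,8} → only 6 remains.
row 8, column 4 = 6: row 8 has {1,2,3,4,7,8,9}; col 4 has {1,2,3,5,8}; box has {1,5,7,8,9} → only 6 remains.
row 8, column 8 = 5: row 8 has {1,2,3,4,6,7,8,9}; col 8 has {3,4,6,9}; box has {2,3,6,7,8}; main diagonal has {1,2,3,4,7,8,9} → only 5 remains.
row 9, column 7 = 4: row 9 has {3,5,6,7,8,9}; col 7 has {1,3,5,6,7,9}; box has {2,3,5,6,7,8} → only 4 remains.
row 9, column 8 = 1: row 9 has {3,4,5,6,7,8,9}; col 8 has {3,4,5,6,9}; box has {2,3,4,5,6,7,8} → only 1 remains.
row 1, column 1 = 6: row 1 has {1,3,5}; col 1 has {1,2,3,4,5,7,8,9}; box has {1,2,3,4,5,7,8,9}; main diagonal has {1,2,3,4,5,7,8,9} → only 6 remains.
row 1, column 9 = 4: row 1 has {1,3,5,6}; col 9 has {1,2,3,5,6,7,8}; box has {1,3,5,6,9}; anti-diagonal has {1,2,3,5,6,7,8,9} → only 4 remains.
row 2, column 4 = 7: row 2 has {1,2,3,4,6,8,9}; col 4 has {1,2,3,5,6,8}; box has {1,2,3,6} → only 7 remains.
row 2, column 5 = 5: row 2 has {1,2,3,4,6,7,8,9}; col 5 has {1,6,7,9}; box has {1,2,3,6,7} → only 5 remains.
row 3, column 8 = 8: row 3 has {1,2,3,5,6,7,9}; col 8 has {1,3,4,5,6,9}; box has {1,3,4,5,6,9} → only 8 remains.
row 5, column 8 = 2: row 5 has {1,3,4,5,6,7,9}; col 8 has {1,3,4,5,6,8,9}; box has {1,3,4,5,6,7,9} → only 2 remains.
row 7, column 4 = 4: row 7 has {1,2,5,6,7,8}; col 4 has {1,2,3,5,6,7,8}; box has {1,5,6,7,8,9} → only 4 remains.
row 7, column 5 = 3: row 7 has {1,2,4,5,6,7,8}; col 5 has {1,5,6,7,9}; box has {1,4,5,6,7,8,9} → only 3 remains.
row 7, column 9 = 9: row 7 has {1,2,3,4,5,6,7,8}; col 9 has {1,2,3,4,5,6,7,8}; box has {1,2,3,4,5,6,7,8} → only 9 remains.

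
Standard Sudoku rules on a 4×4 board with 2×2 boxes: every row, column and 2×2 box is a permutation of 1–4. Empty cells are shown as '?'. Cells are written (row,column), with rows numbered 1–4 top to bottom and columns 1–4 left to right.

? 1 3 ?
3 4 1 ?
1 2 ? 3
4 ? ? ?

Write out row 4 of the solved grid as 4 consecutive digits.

(1,1) = 2 (sole candidate).
(1,4) = 4 (sole candidate).
(2,4) = 2 (sole candidate).
(3,3) = 4 (sole candidate).
(4,2) = 3: row 4 has {4}; col 2 has {1,2,4}; box has {1,2,4} → only 3 remains.
(4,3) = 2: row 4 has {3,4}; col 3 has {1,3,4}; box has {3,4} → only 2 remains.
(4,4) = 1: row 4 has {2,3,4}; col 4 has {2,3,4}; box has {2,3,4} → only 1 remains.

4321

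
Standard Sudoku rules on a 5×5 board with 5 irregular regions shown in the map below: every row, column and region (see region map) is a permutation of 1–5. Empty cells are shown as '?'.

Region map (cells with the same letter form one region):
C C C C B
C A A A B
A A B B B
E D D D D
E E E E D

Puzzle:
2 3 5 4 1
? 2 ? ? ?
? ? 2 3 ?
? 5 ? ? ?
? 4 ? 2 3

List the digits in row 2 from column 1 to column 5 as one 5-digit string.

12354

R2C1 = 1: row 2 has {2}; col 1 has {2}; region has {2,3,4,5} → only 1 remains.
R2C4 = 5: row 2 has {1,2}; col 4 has {2,3,4}; region has {2} → only 5 remains.
R2C5 = 4: row 2 has {1,2,5}; col 5 has {1,3}; region has {1,2,3} → only 4 remains.
R3C1 = 4: row 3 has {2,3}; col 1 has {1,2}; region has {2,5} → only 4 remains.
R3C2 = 1: row 3 has {2,3,4}; col 2 has {2,3,4,5}; region has {2,4,5} → only 1 remains.
R3C5 = 5: row 3 has {1,2,3,4}; col 5 has {1,3,4}; region has {1,2,3,4} → only 5 remains.
R4C1 = 3: row 4 has {5}; col 1 has {1,2,4}; region has {2,4} → only 3 remains.
R4C4 = 1: row 4 has {3,5}; col 4 has {2,3,4,5}; region has {3,5} → only 1 remains.
R4C5 = 2: row 4 has {1,3,5}; col 5 has {1,3,4,5}; region has {1,3,5} → only 2 remains.
R5C1 = 5: row 5 has {2,3,4}; col 1 has {1,2,3,4}; region has {2,3,4} → only 5 remains.
R5C3 = 1: row 5 has {2,3,4,5}; col 3 has {2,5}; region has {2,3,4,5} → only 1 remains.
R2C3 = 3: row 2 has {1,2,4,5}; col 3 has {1,2,5}; region has {1,2,4,5} → only 3 remains.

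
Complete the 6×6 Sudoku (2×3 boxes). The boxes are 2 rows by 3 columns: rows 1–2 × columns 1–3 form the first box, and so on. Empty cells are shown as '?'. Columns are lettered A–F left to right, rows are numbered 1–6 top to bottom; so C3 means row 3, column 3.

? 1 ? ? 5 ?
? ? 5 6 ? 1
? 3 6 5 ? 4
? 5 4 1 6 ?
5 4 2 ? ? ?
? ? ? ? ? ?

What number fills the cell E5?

C1 = 3: row 1 has {1,5}; col 3 has {2,4,5,6}; box has {1,5} → only 3 remains.
F1 = 2: row 1 has {1,3,5}; col 6 has {1,4}; box has {1,5,6} → only 2 remains.
B2 = 2: row 2 has {1,5,6}; col 2 has {1,3,4,5}; box has {1,3,5} → only 2 remains.
E3 = 2: row 3 has {3,4,5,6}; col 5 has {5,6}; box has {1,4,5,6} → only 2 remains.
A4 = 2: row 4 has {1,4,5,6}; col 1 has {5}; box has {3,4,5,6} → only 2 remains.
F4 = 3: row 4 has {1,2,4,5,6}; col 6 has {1,2,4}; box has {1,2,4,5,6} → only 3 remains.
D5 = 3: row 5 has {2,4,5}; col 4 has {1,5,6}; box has {} → only 3 remains.
E5 = 1: row 5 has {2,3,4,5}; col 5 has {2,5,6}; box has {3} → only 1 remains.

1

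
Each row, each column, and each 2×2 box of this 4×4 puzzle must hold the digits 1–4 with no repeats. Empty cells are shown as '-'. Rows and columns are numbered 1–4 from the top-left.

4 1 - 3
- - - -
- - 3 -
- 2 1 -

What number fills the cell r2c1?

2

r1c3 = 2 (sole candidate).
r2c2 = 3 (sole candidate).
r2c3 = 4 (sole candidate).
r2c4 = 1 (sole candidate).
r3c1 = 1 (sole candidate).
r3c2 = 4 (sole candidate).
r3c4 = 2 (sole candidate).
r4c1 = 3 (sole candidate).
r4c4 = 4 (sole candidate).
r2c1 = 2: row 2 has {1,3,4}; col 1 has {1,3,4}; box has {1,3,4} → only 2 remains.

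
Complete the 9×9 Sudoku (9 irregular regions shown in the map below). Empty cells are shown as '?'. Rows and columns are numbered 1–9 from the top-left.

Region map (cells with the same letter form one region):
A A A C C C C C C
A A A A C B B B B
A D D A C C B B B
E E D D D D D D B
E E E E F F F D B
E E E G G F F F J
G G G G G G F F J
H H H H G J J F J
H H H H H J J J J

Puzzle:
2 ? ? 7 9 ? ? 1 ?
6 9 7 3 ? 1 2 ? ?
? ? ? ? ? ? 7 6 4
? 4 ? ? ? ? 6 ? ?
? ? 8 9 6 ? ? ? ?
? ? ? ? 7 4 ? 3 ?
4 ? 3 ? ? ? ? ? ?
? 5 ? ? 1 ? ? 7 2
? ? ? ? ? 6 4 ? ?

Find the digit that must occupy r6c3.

2

r1c2 = 8 (sole candidate).
r1c3 = 4 (hidden single in row 1).
r1c9 = 6 (hidden single in row 1).
r2c5 = 4 (hidden single in row 2).
r3c3 = 9 (hidden single in row 3).
r8c3 = 6 (sole candidate).
r4c9 = 9 (hidden single in row 4).
r5c8 = 4 (hidden single in row 5).
r6c7 = 9 (hidden single in row 6).
r7c9 = 7 (hidden single in row 7).
r7c6 = 9 (hidden single in row 7).
r7c7 = 1 (hidden single in row 7).
r5c7 = 5 (sole candidate).
r5c9 = 3 (sole candidate).
r1c7 = 3 (sole candidate).
r5c6 = 2 (sole candidate).
r7c8 = 8 (sole candidate).
r8c7 = 8 (sole candidate).
r1c6 = 5 (sole candidate).
r2c8 = 5 (sole candidate).
r2c9 = 8 (sole candidate).
r3c6 = 8 (sole candidate).
r4c8 = 2 (sole candidate).
r8c4 = 4 (sole candidate).
r8c6 = 3 (sole candidate).
r9c8 = 9 (sole candidate).
r3c5 = 2 (sole candidate).
r4c6 = 7 (sole candidate).
r7c5 = 5 (sole candidate).
r8c1 = 9 (sole candidate).
r3c2 = 3 (hidden single in row 3).
r4c5 = 8 (sole candidate).
r9c5 = 3 (sole candidate).
r4c1 = 3 (hidden single in row 4).
r6c4 = 8 (hidden single in row 6).
r6c2 = 6 (hidden single in row 6).
r7c2 = 2 (sole candidate).
r7c4 = 6 (sole candidate).
r6c3 = 2: in row 6, 2 can only go here (every other open cell in that row sees a 2).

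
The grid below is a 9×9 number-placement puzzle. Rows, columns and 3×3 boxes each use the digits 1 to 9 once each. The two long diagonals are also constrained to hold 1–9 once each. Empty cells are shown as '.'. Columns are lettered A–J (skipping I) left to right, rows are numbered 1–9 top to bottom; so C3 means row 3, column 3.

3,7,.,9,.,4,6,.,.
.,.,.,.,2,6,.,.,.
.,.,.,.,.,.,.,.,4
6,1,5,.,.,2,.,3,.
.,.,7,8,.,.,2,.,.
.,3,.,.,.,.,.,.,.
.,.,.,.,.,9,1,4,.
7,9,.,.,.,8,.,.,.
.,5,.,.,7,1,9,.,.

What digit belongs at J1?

B5 = 4: row 5 has {2,7,8}; col 2 has {1,3,5,7,9}; box has {1,3,5,6,7} → only 4 remains.
B2 = 8: row 2 has {2,6}; col 2 has {1,3,4,5,7,9}; box has {3,7}; main diagonal has {1,3} → only 8 remains.
A5 = 9: row 5 has {2,4,7,8}; col 1 has {3,6,7}; box has {1,3,4,5,6,7} → only 9 remains.
F5 = 3: in row 5, 3 can only go here (every other open cell in that row sees a 3).
J7 = 7: in row 7, 7 can only go here (every other open cell in that row sees a 7).
C8 = 1: in row 8, 1 can only go here (every other open cell in that row sees a 1).
C1 = 2: row 1 has {3,4,6,7,9}; col 3 has {1,5,7}; box has {3,7,8} → only 2 remains.
B3 = 6: row 3 has {4}; col 2 has {1,3,4,5,7,8,9}; box has {2,3,7,8} → only 6 remains.
C3 = 9: row 3 has {4,6}; col 3 has {1,2,5,7}; box has {2,3,6,7,8}; main diagonal has {1,3,8} → only 9 remains.
C6 = 8: row 6 has {3}; col 3 has {1,2,5,7,9}; box has {1,3,4,5,6,7,9} → only 8 remains.
B7 = 2: row 7 has {1,4,7,9}; col 2 has {1,3,4,5,6,7,8,9}; box has {1,5,7,9} → only 2 remains.
C2 = 4: row 2 has {2,6,8}; col 3 has {1,2,5,7,8,9}; box has {2,3,6,7,8,9} → only 4 remains.
A6 = 2: row 6 has {3,8}; col 1 has {3,6,7,9}; box has {1,3,4,5,6,7,8,9} → only 2 remains.
A7 = 8: row 7 has {1,2,4,7,9}; col 1 has {2,3,6,7,9}; box has {1,2,5,7,9} → only 8 remains.
A9 = 4: row 9 has {1,5,7,9}; col 1 has {2,3,6,7,8,9}; box has {1,2,5,7,8,9}; anti-diagonal has {2,9} → only 4 remains.
J2 = 9: in row 2, 9 can only go here (every other open cell in that row sees a 9).
J4 = 8: row 4 has {1,2,3,5,6}; col 9 has {4,7,9}; box has {2,3} → only 8 remains.
H3 = 2: in row 3, 2 can only go here (every other open cell in that row sees a 2).
E4 = 9: in row 4, 9 can only go here (every other open cell in that row sees a 9).
H6 = 9: in row 6, 9 can only go here (every other open cell in that row sees a 9).
H9 = 8: in row 9, 8 can only go here (every other open cell in that row sees an 8).
E1 = 8: in row 1, 8 can only go here (every other open cell in that row sees an 8).
G3 = 8: in row 3, 8 can only go here (every other open cell in that row sees an 8).
H2 = 7: in column 8, 7 can only go here (every other open cell in that column sees a 7).
J8 = 3: in column 9, 3 can only go here (every other open cell in that column sees a 3).
G8 = 5: row 8 has {1,3,7,8,9}; col 7 has {1,2,6,8,9}; box has {1,3,4,7,8,9} → only 5 remains.
H8 = 6: row 8 has {1,3,5,7,8,9}; col 8 has {2,3,4,7,8,9}; box has {1,3,4,5,7,8,9}; main diagonal has {1,3,8,9} → only 6 remains.
J9 = 2: row 9 has {1,4,5,7,8,9}; col 9 has {3,4,7,8,9}; box has {1,3,4,5,6,7,8,9}; main diagonal has {1,3,6,8,9} → only 2 remains.
G2 = 3: row 2 has {2,4,6,7,8,9}; col 7 has {1,2,5,6,8,9}; box has {2,4,6,7,8,9} → only 3 remains.
E5 = 5: row 5 has {2,3,4,7,8,9}; col 5 has {2,7,8,9}; box has {2,3,8,9}; main diagonal has {1,2,3,6,8,9}; anti-diagonal has {2,4,7,8,9} → only 5 remains.
H5 = 1: row 5 has {2,3,4,5,7,8,9}; col 8 has {2,3,4,6,7,8,9}; box has {2,3,8,9} → only 1 remains.
J5 = 6: row 5 has {1,2,3,4,5,7,8,9}; col 9 has {2,3,4,7,8,9}; box has {1,2,3,8,9} → only 6 remains.
F6 = 7: row 6 has {2,3,8,9}; col 6 has {1,2,3,4,6,8,9}; box has {2,3,5,8,9}; main diagonal has {1,2,3,5,6,8,9} → only 7 remains.
G6 = 4: row 6 has {2,3,7,8,9}; col 7 has {1,2,3,5,6,8,9}; box has {1,2,3,6,8,9} → only 4 remains.
J6 = 5: row 6 has {2,3,4,7,8,9}; col 9 has {2,3,4,6,7,8,9}; box has {1,2,3,4,6,8,9} → only 5 remains.
E8 = 4: row 8 has {1,3,5,6,7,8,9}; col 5 has {2,5,7,8,9}; box has {1,7,8,9} → only 4 remains.
H1 = 5: row 1 has {2,3,4,6,7,8,9}; col 8 has {1,2,3,4,6,7,8,9}; box has {2,3,4,6,7,8,9} → only 5 remains.
J1 = 1: row 1 has {2,3,4,5,6,7,8,9}; col 9 has {2,3,4,5,6,7,8,9}; box has {2,3,4,5,6,7,8,9}; anti-diagonal has {2,4,5,7,8,9} → only 1 remains.

1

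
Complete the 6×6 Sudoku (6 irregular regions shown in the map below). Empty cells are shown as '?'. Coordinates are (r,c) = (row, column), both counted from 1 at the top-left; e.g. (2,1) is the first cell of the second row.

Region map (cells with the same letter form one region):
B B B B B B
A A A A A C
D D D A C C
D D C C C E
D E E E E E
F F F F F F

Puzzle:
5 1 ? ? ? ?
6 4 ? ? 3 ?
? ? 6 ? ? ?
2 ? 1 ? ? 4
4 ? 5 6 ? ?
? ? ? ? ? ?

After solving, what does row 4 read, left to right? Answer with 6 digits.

(2,3) = 2: row 2 has {3,4,6}; col 3 has {1,5,6}; region has {3,4,6} → only 2 remains.
(2,6) = 5: row 2 has {2,3,4,6}; col 6 has {4}; region has {1} → only 5 remains.
(4,4) = 3: row 4 has {1,2,4}; col 4 has {6}; region has {1,5} → only 3 remains.
(4,5) = 6: row 4 has {1,2,3,4}; col 5 has {3}; region has {1,3,5} → only 6 remains.
(2,4) = 1: row 2 has {2,3,4,5,6}; col 4 has {3,6}; region has {2,3,4,6} → only 1 remains.
(3,4) = 5: row 3 has {6}; col 4 has {1,3,6}; region has {1,2,3,4,6} → only 5 remains.
(3,6) = 2: row 3 has {5,6}; col 6 has {4,5}; region has {1,3,5,6} → only 2 remains.
(4,2) = 5: row 4 has {1,2,3,4,6}; col 2 has {1,4}; region has {2,4,6} → only 5 remains.

251364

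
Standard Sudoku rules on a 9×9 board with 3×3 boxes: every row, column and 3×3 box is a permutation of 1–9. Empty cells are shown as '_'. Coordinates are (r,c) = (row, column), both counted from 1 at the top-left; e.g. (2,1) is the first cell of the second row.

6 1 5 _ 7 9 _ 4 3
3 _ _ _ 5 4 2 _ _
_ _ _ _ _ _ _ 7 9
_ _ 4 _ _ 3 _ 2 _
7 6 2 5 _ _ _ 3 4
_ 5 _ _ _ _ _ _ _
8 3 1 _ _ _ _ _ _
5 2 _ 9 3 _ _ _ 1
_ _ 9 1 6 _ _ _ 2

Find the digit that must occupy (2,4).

8

(1,7) = 8: row 1 has {1,3,4,5,6,7,9}; col 7 has {2}; box has {2,3,4,7,9} → only 8 remains.
(2,9) = 6: row 2 has {2,3,4,5}; col 9 has {1,2,3,4,9}; box has {2,3,4,7,8,9} → only 6 remains.
(3,3) = 8: row 3 has {7,9}; col 3 has {1,2,4,5,9}; box has {1,3,5,6} → only 8 remains.
(6,3) = 3: row 6 has {5}; col 3 has {1,2,4,5,8,9}; box has {2,4,5,6,7} → only 3 remains.
(9,1) = 4: row 9 has {1,2,6,9}; col 1 has {3,5,6,7,8}; box has {1,2,3,5,8,9} → only 4 remains.
(9,2) = 7: row 9 has {1,2,4,6,9}; col 2 has {1,2,3,5,6}; box has {1,2,3,4,5,8,9} → only 7 remains.
(1,4) = 2: row 1 has {1,3,4,5,6,7,8,9}; col 4 has {1,5,9}; box has {4,5,7,9} → only 2 remains.
(2,2) = 9: row 2 has {2,3,4,5,6}; col 2 has {1,2,3,5,6,7}; box has {1,3,5,6,8} → only 9 remains.
(2,3) = 7: row 2 has {2,3,4,5,6,9}; col 3 has {1,2,3,4,5,8,9}; box has {1,3,5,6,8,9} → only 7 remains.
(2,4) = 8: row 2 has {2,3,4,5,6,7,9}; col 4 has {1,2,5,9}; box has {2,4,5,7,9} → only 8 remains.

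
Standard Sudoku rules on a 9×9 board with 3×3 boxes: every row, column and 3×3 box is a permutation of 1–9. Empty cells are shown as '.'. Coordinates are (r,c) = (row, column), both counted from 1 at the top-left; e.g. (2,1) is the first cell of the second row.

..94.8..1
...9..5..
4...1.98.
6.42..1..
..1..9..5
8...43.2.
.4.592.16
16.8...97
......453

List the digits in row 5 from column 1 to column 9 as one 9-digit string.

231689745

(3,9) = 2: row 3 has {1,4,8,9}; col 9 has {1,3,5,6,7}; box has {1,5,8,9} → only 2 remains.
(6,9) = 9: row 6 has {2,3,4,8}; col 9 has {1,2,3,5,6,7}; box has {1,2,5} → only 9 remains.
(7,7) = 8: row 7 has {1,2,4,5,6,9}; col 7 has {1,4,5,9}; box has {1,3,4,5,6,7,9} → only 8 remains.
(8,5) = 3: row 8 has {1,6,7,8,9}; col 5 has {1,4,9}; box has {2,5,8,9} → only 3 remains.
(8,6) = 4: row 8 has {1,3,6,7,8,9}; col 6 has {2,3,8,9}; box has {2,3,5,8,9} → only 4 remains.
(8,7) = 2: row 8 has {1,3,4,6,7,8,9}; col 7 has {1,4,5,8,9}; box has {1,3,4,5,6,7,8,9} → only 2 remains.
(2,9) = 4: row 2 has {5,9}; col 9 has {1,2,3,5,6,7,9}; box has {1,2,5,8,9} → only 4 remains.
(4,9) = 8: row 4 has {1,2,4,6}; col 9 has {1,2,3,4,5,6,7,9}; box has {1,2,5,9} → only 8 remains.
(8,3) = 5: row 8 has {1,2,3,4,6,7,8,9}; col 3 has {1,4,9}; box has {1,4,6} → only 5 remains.
(6,3) = 7: row 6 has {2,3,4,8,9}; col 3 has {1,4,5,9}; box has {1,4,6,8} → only 7 remains.
(6,7) = 6: row 6 has {2,3,4,7,8,9}; col 7 has {1,2,4,5,8,9}; box has {1,2,5,8,9} → only 6 remains.
(7,3) = 3: row 7 has {1,2,4,5,6,8,9}; col 3 has {1,4,5,7,9}; box has {1,4,5,6} → only 3 remains.
(3,3) = 6: row 3 has {1,2,4,8,9}; col 3 has {1,3,4,5,7,9}; box has {4,9} → only 6 remains.
(6,2) = 5: row 6 has {2,3,4,6,7,8,9}; col 2 has {4,6}; box has {1,4,6,7,8} → only 5 remains.
(6,4) = 1: row 6 has {2,3,4,5,6,7,8,9}; col 4 has {2,4,5,8,9}; box has {2,3,4,9} → only 1 remains.
(7,1) = 7: row 7 has {1,2,3,4,5,6,8,9}; col 1 has {1,4,6,8}; box has {1,3,4,5,6} → only 7 remains.
(2,2) = 1: in row 2, 1 can only go here (every other open cell in that row sees a 1).
(2,3) = 8: in row 2, 8 can only go here (every other open cell in that row sees an 8).
(9,3) = 2: row 9 has {3,4,5}; col 3 has {1,3,4,5,6,7,8,9}; box has {1,3,4,5,6,7} → only 2 remains.
(9,1) = 9: row 9 has {2,3,4,5}; col 1 has {1,4,6,7,8}; box has {1,2,3,4,5,6,7} → only 9 remains.
(9,2) = 8: row 9 has {2,3,4,5,9}; col 2 has {1,4,5,6}; box has {1,2,3,4,5,6,7,9} → only 8 remains.
(3,6) = 5: in row 3, 5 can only go here (every other open cell in that row sees a 5).
(4,6) = 7: row 4 has {1,2,4,6,8}; col 6 has {2,3,4,5,8,9}; box has {1,2,3,4,9} → only 7 remains.
(4,8) = 3: row 4 has {1,2,4,6,7,8}; col 8 has {1,2,5,8,9}; box has {1,2,5,6,8,9} → only 3 remains.
(5,4) = 6: row 5 has {1,5,9}; col 4 has {1,2,4,5,8,9}; box has {1,2,3,4,7,9} → only 6 remains.
(5,5) = 8: row 5 has {1,5,6,9}; col 5 has {1,3,4,9}; box has {1,2,3,4,6,7,9} → only 8 remains.
(5,7) = 7: row 5 has {1,5,6,8,9}; col 7 has {1,2,4,5,6,8,9}; box has {1,2,3,5,6,8,9} → only 7 remains.
(5,8) = 4: row 5 has {1,5,6,7,8,9}; col 8 has {1,2,3,5,8,9}; box has {1,2,3,5,6,7,8,9} → only 4 remains.
(9,4) = 7: row 9 has {2,3,4,5,8,9}; col 4 has {1,2,4,5,6,8,9}; box has {2,3,4,5,8,9} → only 7 remains.
(9,5) = 6: row 9 has {2,3,4,5,7,8,9}; col 5 has {1,3,4,8,9}; box has {2,3,4,5,7,8,9} → only 6 remains.
(9,6) = 1: row 9 has {2,3,4,5,6,7,8,9}; col 6 has {2,3,4,5,7,8,9}; box has {2,3,4,5,6,7,8,9} → only 1 remains.
(1,7) = 3: row 1 has {1,4,8,9}; col 7 has {1,2,4,5,6,7,8,9}; box has {1,2,4,5,8,9} → only 3 remains.
(2,6) = 6: row 2 has {1,4,5,8,9}; col 6 has {1,2,3,4,5,7,8,9}; box has {1,4,5,8,9} → only 6 remains.
(2,8) = 7: row 2 has {1,4,5,6,8,9}; col 8 has {1,2,3,4,5,8,9}; box has {1,2,3,4,5,8,9} → only 7 remains.
(3,4) = 3: row 3 has {1,2,4,5,6,8,9}; col 4 has {1,2,4,5,6,7,8,9}; box has {1,4,5,6,8,9} → only 3 remains.
(4,2) = 9: row 4 has {1,2,3,4,6,7,8}; col 2 has {1,4,5,6,8}; box has {1,4,5,6,7,8} → only 9 remains.
(4,5) = 5: row 4 has {1,2,3,4,6,7,8,9}; col 5 has {1,3,4,6,8,9}; box has {1,2,3,4,6,7,8,9} → only 5 remains.
(1,8) = 6: row 1 has {1,3,4,8,9}; col 8 has {1,2,3,4,5,7,8,9}; box has {1,2,3,4,5,7,8,9} → only 6 remains.
(2,5) = 2: row 2 has {1,4,5,6,7,8,9}; col 5 has {1,3,4,5,6,8,9}; box has {1,3,4,5,6,8,9} → only 2 remains.
(3,2) = 7: row 3 has {1,2,3,4,5,6,8,9}; col 2 has {1,4,5,6,8,9}; box has {1,4,6,8,9} → only 7 remains.
(1,2) = 2: row 1 has {1,3,4,6,8,9}; col 2 has {1,4,5,6,7,8,9}; box has {1,4,6,7,8,9} → only 2 remains.
(1,5) = 7: row 1 has {1,2,3,4,6,8,9}; col 5 has {1,2,3,4,5,6,8,9}; box has {1,2,3,4,5,6,8,9} → only 7 remains.
(2,1) = 3: row 2 has {1,2,4,5,6,7,8,9}; col 1 has {1,4,6,7,8,9}; box has {1,2,4,6,7,8,9} → only 3 remains.
(5,1) = 2: row 5 has {1,4,5,6,7,8,9}; col 1 has {1,3,4,6,7,8,9}; box has {1,4,5,6,7,8,9} → only 2 remains.
(5,2) = 3: row 5 has {1,2,4,5,6,7,8,9}; col 2 has {1,2,4,5,6,7,8,9}; box has {1,2,4,5,6,7,8,9} → only 3 remains.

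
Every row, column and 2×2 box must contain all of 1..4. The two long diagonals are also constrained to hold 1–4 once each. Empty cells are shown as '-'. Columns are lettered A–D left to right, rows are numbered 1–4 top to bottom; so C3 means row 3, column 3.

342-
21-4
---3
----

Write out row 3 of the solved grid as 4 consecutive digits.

1243

D1 = 1 (sole candidate).
C2 = 3 (sole candidate).
B3 = 2: row 3 has {3}; col 2 has {1,4}; box has {}; anti-diagonal has {1,3} → only 2 remains.
C3 = 4: row 3 has {2,3}; col 3 has {2,3}; box has {3}; main diagonal has {1,3} → only 4 remains.
A4 = 4 (sole candidate).
B4 = 3 (sole candidate).
C4 = 1 (sole candidate).
D4 = 2 (sole candidate).
A3 = 1: row 3 has {2,3,4}; col 1 has {2,3,4}; box has {2,3,4} → only 1 remains.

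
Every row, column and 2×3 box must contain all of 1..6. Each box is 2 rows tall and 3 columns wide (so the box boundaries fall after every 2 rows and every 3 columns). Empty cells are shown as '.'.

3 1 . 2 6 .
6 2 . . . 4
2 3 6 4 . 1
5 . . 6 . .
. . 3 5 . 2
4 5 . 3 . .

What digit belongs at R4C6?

R1C6 = 5: row 1 has {1,2,3,6}; col 6 has {1,2,4}; box has {2,4,6} → only 5 remains.
R2C3 = 5: row 2 has {2,4,6}; col 3 has {3,6}; box has {1,2,3,6} → only 5 remains.
R2C4 = 1: row 2 has {2,4,5,6}; col 4 has {2,3,4,5,6}; box has {2,4,5,6} → only 1 remains.
R2C5 = 3: row 2 has {1,2,4,5,6}; col 5 has {6}; box has {1,2,4,5,6} → only 3 remains.
R3C5 = 5: row 3 has {1,2,3,4,6}; col 5 has {3,6}; box has {1,4,6} → only 5 remains.
R4C2 = 4: row 4 has {5,6}; col 2 has {1,2,3,5}; box has {2,3,5,6} → only 4 remains.
R4C3 = 1: row 4 has {4,5,6}; col 3 has {3,5,6}; box has {2,3,4,5,6} → only 1 remains.
R4C5 = 2: row 4 has {1,4,5,6}; col 5 has {3,5,6}; box has {1,4,5,6} → only 2 remains.
R4C6 = 3: row 4 has {1,2,4,5,6}; col 6 has {1,2,4,5}; box has {1,2,4,5,6} → only 3 remains.

3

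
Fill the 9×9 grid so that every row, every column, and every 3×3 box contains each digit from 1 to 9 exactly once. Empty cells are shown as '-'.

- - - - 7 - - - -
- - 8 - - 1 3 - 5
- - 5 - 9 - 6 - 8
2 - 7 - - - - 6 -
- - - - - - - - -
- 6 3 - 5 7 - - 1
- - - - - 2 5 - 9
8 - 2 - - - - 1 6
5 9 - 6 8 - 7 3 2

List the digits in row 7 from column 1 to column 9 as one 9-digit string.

r1c9 = 4 (sole candidate).
r4c9 = 3 (sole candidate).
r5c9 = 7 (sole candidate).
r8c7 = 4 (sole candidate).
r9c6 = 4 (sole candidate).
r3c6 = 3 (sole candidate).
r7c8 = 8: row 7 has {2,5,9}; col 8 has {1,3,6}; box has {1,2,3,4,5,6,7,9} → only 8 remains.
r8c5 = 3 (sole candidate).
r9c3 = 1 (sole candidate).
r7c5 = 1: row 7 has {2,5,8,9}; col 5 has {3,5,7,8,9}; box has {2,3,4,6,8} → only 1 remains.
r8c2 = 7 (sole candidate).
r4c5 = 4 (sole candidate).
r7c4 = 7: row 7 has {1,2,5,8,9}; col 4 has {6}; box has {1,2,3,4,6,8} → only 7 remains.
r4c2 = 5 (hidden single in row 4).
r4c4 = 1 (hidden single in row 4).
r5c4 = 3 (hidden single in row 5).
r5c8 = 5 (hidden single in row 5).
r5c2 = 8 (hidden single in column 2).
r5c1 = 1 (hidden single in row 5).
r3c2 = 1 (hidden single in row 3).
r1c7 = 1 (hidden single in row 1).
r5c3 = 4 (hidden single in row 5).
r6c1 = 9 (sole candidate).
r7c3 = 6: row 7 has {1,2,5,7,8,9}; col 3 has {1,2,3,4,5,7,8}; box has {1,2,5,7,8,9} → only 6 remains.
r1c3 = 9 (sole candidate).
r1c8 = 2 (sole candidate).
r3c8 = 7 (sole candidate).
r6c8 = 4 (sole candidate).
r1c2 = 3 (sole candidate).
r2c8 = 9 (sole candidate).
r3c1 = 4 (sole candidate).
r3c4 = 2 (sole candidate).
r6c4 = 8 (sole candidate).
r6c7 = 2 (sole candidate).
r7c1 = 3: row 7 has {1,2,5,6,7,8,9}; col 1 has {1,2,4,5,8,9}; box has {1,2,5,6,7,8,9} → only 3 remains.
r7c2 = 4: row 7 has {1,2,3,5,6,7,8,9}; col 2 has {1,3,5,6,7,8,9}; box has {1,2,3,5,6,7,8,9} → only 4 remains.

346712589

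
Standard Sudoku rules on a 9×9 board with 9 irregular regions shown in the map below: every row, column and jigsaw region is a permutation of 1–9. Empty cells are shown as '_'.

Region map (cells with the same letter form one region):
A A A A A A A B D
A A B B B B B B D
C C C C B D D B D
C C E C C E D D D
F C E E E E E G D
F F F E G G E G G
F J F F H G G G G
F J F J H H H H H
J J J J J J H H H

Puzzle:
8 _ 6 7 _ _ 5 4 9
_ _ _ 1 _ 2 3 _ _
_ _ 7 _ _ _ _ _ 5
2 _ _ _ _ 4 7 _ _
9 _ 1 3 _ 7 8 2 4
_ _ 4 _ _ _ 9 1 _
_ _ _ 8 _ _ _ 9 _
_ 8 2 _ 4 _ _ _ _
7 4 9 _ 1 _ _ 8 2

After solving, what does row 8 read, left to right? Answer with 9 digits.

row 2, column 1 = 4: row 2 has {1,2,3}; col 1 has {2,7,8,9}; region has {5,6,7,8} → only 4 remains.
row 2, column 2 = 9: row 2 has {1,2,3,4}; col 2 has {4,8}; region has {4,5,6,7,8} → only 9 remains.
row 3, column 8 = 6: row 3 has {5,7}; col 8 has {1,2,4,8,9}; region has {1,2,3,4} → only 6 remains.
row 4, column 3 = 5: row 4 has {2,4,7}; col 3 has {1,2,4,6,7,9}; region has {1,3,4,7,8,9} → only 5 remains.
row 4, column 8 = 3: row 4 has {2,4,5,7}; col 8 has {1,2,4,6,8,9}; region has {4,5,7,9} → only 3 remains.
row 5, column 5 = 6: row 5 has {1,2,3,4,7,8,9}; col 5 has {1,4}; region has {1,3,4,5,7,8,9} → only 6 remains.
row 6, column 4 = 2: row 6 has {1,4,9}; col 4 has {1,3,7,8}; region has {1,3,4,5,6,7,8,9} → only 2 remains.
row 7, column 3 = 3: row 7 has {8,9}; col 3 has {1,2,4,5,6,7,9}; region has {2,4,8,9} → only 3 remains.
row 9, column 7 = 6: row 9 has {1,2,4,7,8,9}; col 7 has {3,5,7,8,9}; region has {2,4,8} → only 6 remains.
row 2, column 3 = 8: row 2 has {1,2,3,4,9}; col 3 has {1,2,3,4,5,6,7,9}; region has {1,2,3,4,6} → only 8 remains.
row 2, column 9 = 6: row 2 has {1,2,3,4,8,9}; col 9 has {2,4,5,9}; region has {3,4,5,7,9} → only 6 remains.
row 3, column 5 = 9: row 3 has {5,6,7}; col 5 has {1,4,6}; region has {1,2,3,4,6,8} → only 9 remains.
row 4, column 5 = 8: row 4 has {2,3,4,5,7}; col 5 has {1,4,6,9}; region has {2,7} → only 8 remains.
row 4, column 9 = 1: row 4 has {2,3,4,5,7,8}; col 9 has {2,4,5,6,9}; region has {3,4,5,6,7,9} → only 1 remains.
row 5, column 2 = 5: row 5 has {1,2,3,4,6,7,8,9}; col 2 has {4,8,9}; region has {2,7,8} → only 5 remains.
row 7, column 7 = 4: row 7 has {3,8,9}; col 7 has {3,5,6,7,8,9}; region has {1,2,9} → only 4 remains.
row 7, column 9 = 7: row 7 has {3,4,8,9}; col 9 has {1,2,4,5,6,9}; region has {1,2,4,9} → only 7 remains.
row 8, column 7 = 1: row 8 has {2,4,8}; col 7 has {3,4,5,6,7,8,9}; region has {2,4,6,8} → only 1 remains.
row 8, column 9 = 3: row 8 has {1,2,4,8}; col 9 has {1,2,4,5,6,7,9}; region has {1,2,4,6,8} → only 3 remains.
row 9, column 4 = 5: row 9 has {1,2,4,6,7,8,9}; col 4 has {1,2,3,7,8}; region has {1,4,7,8,9} → only 5 remains.
row 9, column 6 = 3: row 9 has {1,2,4,5,6,7,8,9}; col 6 has {2,4,7}; region has {1,4,5,7,8,9} → only 3 remains.
row 1, column 6 = 1: row 1 has {4,5,6,7,8,9}; col 6 has {2,3,4,7}; region has {4,5,6,7,8,9} → only 1 remains.
row 3, column 4 = 4: row 3 has {5,6,7,9}; col 4 has {1,2,3,5,7,8}; region has {2,5,7,8} → only 4 remains.
row 3, column 6 = 8: row 3 has {4,5,6,7,9}; col 6 has {1,2,3,4,7}; region has {1,3,4,5,6,7,9} → only 8 remains.
row 3, column 7 = 2: row 3 has {4,5,6,7,8,9}; col 7 has {1,3,4,5,6,7,8,9}; region has {1,3,4,5,6,7,8,9} → only 2 remains.
row 4, column 2 = 6: row 4 has {1,2,3,4,5,7,8}; col 2 has {4,5,8,9}; region has {2,4,5,7,8} → only 6 remains.
row 4, column 4 = 9: row 4 has {1,2,3,4,5,6,7,8}; col 4 has {1,2,3,4,5,7,8}; region has {2,4,5,6,7,8} → only 9 remains.
row 6, column 2 = 7: row 6 has {1,2,4,9}; col 2 has {4,5,6,8,9}; region has {2,3,4,8,9} → only 7 remains.
row 6, column 9 = 8: row 6 has {1,2,4,7,9}; col 9 has {1,2,3,4,5,6,7,9}; region has {1,2,4,7,9} → only 8 remains.
row 7, column 2 = 2: row 7 has {3,4,7,8,9}; col 2 has {4,5,6,7,8,9}; region has {1,3,4,5,7,8,9} → only 2 remains.
row 7, column 5 = 5: row 7 has {2,3,4,7,8,9}; col 5 has {1,4,6,8,9}; region has {1,2,3,4,6,8} → only 5 remains.
row 7, column 6 = 6: row 7 has {2,3,4,5,7,8,9}; col 6 has {1,2,3,4,7,8}; region has {1,2,4,7,8,9} → only 6 remains.
row 8, column 4 = 6: row 8 has {1,2,3,4,8}; col 4 has {1,2,3,4,5,7,8,9}; region has {1,2,3,4,5,7,8,9} → only 6 remains.
row 8, column 6 = 9: row 8 has {1,2,3,4,6,8}; col 6 has {1,2,3,4,6,7,8}; region has {1,2,3,4,5,6,8} → only 9 remains.
row 8, column 8 = 7: row 8 has {1,2,3,4,6,8,9}; col 8 has {1,2,3,4,6,8,9}; region has {1,2,3,4,5,6,8,9} → only 7 remains.
row 1, column 2 = 3: row 1 has {1,4,5,6,7,8,9}; col 2 has {2,4,5,6,7,8,9}; region has {1,4,5,6,7,8,9} → only 3 remains.
row 1, column 5 = 2: row 1 has {1,3,4,5,6,7,8,9}; col 5 has {1,4,5,6,8,9}; region has {1,3,4,5,6,7,8,9} → only 2 remains.
row 2, column 5 = 7: row 2 has {1,2,3,4,6,8,9}; col 5 has {1,2,4,5,6,8,9}; region has {1,2,3,4,6,8,9} → only 7 remains.
row 2, column 8 = 5: row 2 has {1,2,3,4,6,7,8,9}; col 8 has {1,2,3,4,6,7,8,9}; region has {1,2,3,4,6,7,8,9} → only 5 remains.
row 3, column 2 = 1: row 3 has {2,4,5,6,7,8,9}; col 2 has {2,3,4,5,6,7,8,9}; region has {2,4,5,6,7,8,9} → only 1 remains.
row 6, column 5 = 3: row 6 has {1,2,4,7,8,9}; col 5 has {1,2,4,5,6,7,8,9}; region has {1,2,4,6,7,8,9} → only 3 remains.
row 6, column 6 = 5: row 6 has {1,2,3,4,7,8,9}; col 6 has {1,2,3,4,6,7,8,9}; region has {1,2,3,4,6,7,8,9} → only 5 remains.
row 7, column 1 = 1: row 7 has {2,3,4,5,6,7,8,9}; col 1 has {2,4,7,8,9}; region has {2,3,4,7,8,9} → only 1 remains.
row 8, column 1 = 5: row 8 has {1,2,3,4,6,7,8,9}; col 1 has {1,2,4,7,8,9}; region has {1,2,3,4,7,8,9} → only 5 remains.

582649173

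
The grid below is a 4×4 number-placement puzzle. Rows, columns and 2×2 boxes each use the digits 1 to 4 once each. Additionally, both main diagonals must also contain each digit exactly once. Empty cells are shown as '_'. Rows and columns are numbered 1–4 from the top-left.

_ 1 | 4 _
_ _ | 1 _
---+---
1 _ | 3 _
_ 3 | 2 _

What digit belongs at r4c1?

4

r1c1 = 2 (sole candidate).
r1c4 = 3 (sole candidate).
r2c2 = 4 (sole candidate).
r2c4 = 2 (sole candidate).
r3c2 = 2 (sole candidate).
r3c4 = 4 (sole candidate).
r4c1 = 4: row 4 has {2,3}; col 1 has {1,2}; box has {1,2,3}; anti-diagonal has {1,2,3} → only 4 remains.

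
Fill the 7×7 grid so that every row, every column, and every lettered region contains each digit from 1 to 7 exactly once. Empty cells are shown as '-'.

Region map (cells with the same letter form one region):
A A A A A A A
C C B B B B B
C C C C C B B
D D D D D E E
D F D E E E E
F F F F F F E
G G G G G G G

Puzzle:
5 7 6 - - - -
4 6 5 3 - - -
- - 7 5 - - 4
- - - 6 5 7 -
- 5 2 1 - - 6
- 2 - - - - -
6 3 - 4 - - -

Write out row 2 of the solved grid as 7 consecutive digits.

4653721

R1C4 = 2: row 1 has {5,6,7}; col 4 has {1,3,4,5,6}; region has {5,6,7} → only 2 remains.
R3C2 = 1: row 3 has {4,5,7}; col 2 has {2,3,5,6,7}; region has {4,5,6,7} → only 1 remains.
R4C2 = 4: row 4 has {5,6,7}; col 2 has {1,2,3,5,6,7}; region has {2,5,6} → only 4 remains.
R6C4 = 7: row 6 has {2}; col 4 has {1,2,3,4,5,6}; region has {2,5} → only 7 remains.
R7C3 = 1: row 7 has {3,4,6}; col 3 has {2,5,6,7}; region has {3,4,6} → only 1 remains.
R4C3 = 3: row 4 has {4,5,6,7}; col 3 has {1,2,5,6,7}; region has {2,4,5,6} → only 3 remains.
R4C7 = 2: row 4 has {3,4,5,6,7}; col 7 has {4,6}; region has {1,6,7} → only 2 remains.
R5C1 = 7: row 5 has {1,2,5,6}; col 1 has {4,5,6}; region has {2,3,4,5,6} → only 7 remains.
R6C3 = 4: row 6 has {2,7}; col 3 has {1,2,3,5,6,7}; region has {2,5,7} → only 4 remains.
R4C1 = 1: row 4 has {2,3,4,5,6,7}; col 1 has {4,5,6,7}; region has {2,3,4,5,6,7} → only 1 remains.
R6C1 = 3: row 6 has {2,4,7}; col 1 has {1,4,5,6,7}; region has {2,4,5,7} → only 3 remains.
R6C7 = 5: row 6 has {2,3,4,7}; col 7 has {2,4,6}; region has {1,2,6,7} → only 5 remains.
R7C7 = 7: row 7 has {1,3,4,6}; col 7 has {2,4,5,6}; region has {1,3,4,6} → only 7 remains.
R2C7 = 1: row 2 has {3,4,5,6}; col 7 has {2,4,5,6,7}; region has {3,4,5} → only 1 remains.
R3C1 = 2: row 3 has {1,4,5,7}; col 1 has {1,3,4,5,6,7}; region has {1,4,5,6,7} → only 2 remains.
R3C5 = 3: row 3 has {1,2,4,5,7}; col 5 has {5}; region has {1,2,4,5,6,7} → only 3 remains.
R3C6 = 6: row 3 has {1,2,3,4,5,7}; col 6 has {7}; region has {1,3,4,5} → only 6 remains.
R5C5 = 4: row 5 has {1,2,5,6,7}; col 5 has {3,5}; region has {1,2,5,6,7} → only 4 remains.
R5C6 = 3: row 5 has {1,2,4,5,6,7}; col 6 has {6,7}; region has {1,2,4,5,6,7} → only 3 remains.
R6C6 = 1: row 6 has {2,3,4,5,7}; col 6 has {3,6,7}; region has {2,3,4,5,7} → only 1 remains.
R7C5 = 2: row 7 has {1,3,4,6,7}; col 5 has {3,4,5}; region has {1,3,4,6,7} → only 2 remains.
R7C6 = 5: row 7 has {1,2,3,4,6,7}; col 6 has {1,3,6,7}; region has {1,2,3,4,6,7} → only 5 remains.
R1C5 = 1: row 1 has {2,5,6,7}; col 5 has {2,3,4,5}; region has {2,5,6,7} → only 1 remains.
R1C6 = 4: row 1 has {1,2,5,6,7}; col 6 has {1,3,5,6,7}; region has {1,2,5,6,7} → only 4 remains.
R1C7 = 3: row 1 has {1,2,4,5,6,7}; col 7 has {1,2,4,5,6,7}; region has {1,2,4,5,6,7} → only 3 remains.
R2C5 = 7: row 2 has {1,3,4,5,6}; col 5 has {1,2,3,4,5}; region has {1,3,4,5,6} → only 7 remains.
R2C6 = 2: row 2 has {1,3,4,5,6,7}; col 6 has {1,3,4,5,6,7}; region has {1,3,4,5,6,7} → only 2 remains.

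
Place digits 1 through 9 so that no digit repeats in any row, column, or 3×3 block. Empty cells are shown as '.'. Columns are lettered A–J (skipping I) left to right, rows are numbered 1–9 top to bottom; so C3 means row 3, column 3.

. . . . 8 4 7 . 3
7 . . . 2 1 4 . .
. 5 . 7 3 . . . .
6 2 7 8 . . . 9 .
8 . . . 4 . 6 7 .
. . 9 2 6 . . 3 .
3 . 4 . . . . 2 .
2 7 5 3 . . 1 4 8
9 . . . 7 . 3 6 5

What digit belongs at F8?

A1 = 1 (sole candidate).
H1 = 5 (sole candidate).
H2 = 8 (sole candidate).
A3 = 4 (sole candidate).
H3 = 1 (sole candidate).
G4 = 5 (sole candidate).
A6 = 5 (sole candidate).
F6 = 7 (sole candidate).
G6 = 8 (sole candidate).
G7 = 9 (sole candidate).
J7 = 7 (sole candidate).
E8 = 9 (sole candidate).
F8 = 6: row 8 has {1,2,3,4,5,7,8,9}; col 6 has {1,4,7}; box has {3,7,9} → only 6 remains.

6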